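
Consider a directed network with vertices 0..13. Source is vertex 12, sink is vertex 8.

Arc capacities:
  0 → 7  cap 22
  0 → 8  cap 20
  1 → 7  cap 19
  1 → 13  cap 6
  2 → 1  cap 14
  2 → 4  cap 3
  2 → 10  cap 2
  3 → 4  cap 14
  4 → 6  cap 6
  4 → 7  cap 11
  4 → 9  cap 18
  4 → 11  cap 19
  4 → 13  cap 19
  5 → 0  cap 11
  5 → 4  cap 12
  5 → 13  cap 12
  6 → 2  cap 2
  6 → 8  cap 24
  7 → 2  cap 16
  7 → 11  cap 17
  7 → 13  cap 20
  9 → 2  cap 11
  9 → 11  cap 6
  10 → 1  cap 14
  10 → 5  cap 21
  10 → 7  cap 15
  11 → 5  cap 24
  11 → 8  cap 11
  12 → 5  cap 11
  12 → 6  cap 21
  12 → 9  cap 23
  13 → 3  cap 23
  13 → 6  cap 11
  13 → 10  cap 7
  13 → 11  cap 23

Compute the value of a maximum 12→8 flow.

Maximum flow value: 46

augment #1: 12→6→8 bottleneck 21, total now 21
augment #2: 12→5→0→8 bottleneck 11, total now 32
augment #3: 12→9→11→8 bottleneck 6, total now 38
augment #4: 12→9→2→4→6→8 bottleneck 3, total now 41
augment #5: 12→9→2→1→7→11→8 bottleneck 5, total now 46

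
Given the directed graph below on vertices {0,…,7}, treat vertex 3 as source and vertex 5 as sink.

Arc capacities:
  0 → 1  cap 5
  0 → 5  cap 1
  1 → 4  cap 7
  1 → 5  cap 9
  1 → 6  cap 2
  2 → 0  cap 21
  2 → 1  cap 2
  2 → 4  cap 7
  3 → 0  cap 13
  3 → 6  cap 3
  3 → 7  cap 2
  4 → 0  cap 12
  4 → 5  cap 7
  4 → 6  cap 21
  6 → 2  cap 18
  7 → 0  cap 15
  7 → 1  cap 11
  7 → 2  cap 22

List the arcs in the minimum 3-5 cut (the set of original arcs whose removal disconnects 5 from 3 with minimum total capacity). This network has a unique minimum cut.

Min-cut arcs: {(0,1), (0,5), (3,6), (3,7)} (total capacity 11)

augment #1: 3→0→5 push 1
augment #2: 3→0→1→5 push 5
augment #3: 3→7→1→5 push 2
augment #4: 3→6→2→1→5 push 2
augment #5: 3→6→2→4→5 push 1
max flow = 11; residual-reachable set from 3 gives S-side
cut edges (S→T): {(0,1), (0,5), (3,6), (3,7)} total cap 11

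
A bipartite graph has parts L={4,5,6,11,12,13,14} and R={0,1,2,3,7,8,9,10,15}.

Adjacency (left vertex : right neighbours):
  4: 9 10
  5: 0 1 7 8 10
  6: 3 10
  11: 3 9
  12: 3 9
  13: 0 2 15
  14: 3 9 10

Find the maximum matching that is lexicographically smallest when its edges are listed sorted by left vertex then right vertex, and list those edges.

Lex-smallest maximum matching: {(4,9), (5,0), (6,3), (13,2), (14,10)}

|M| = 5 (so the lex-smallest maximum matching has 5 edges)
process left vertices in ascending order; for each, take the smallest-labelled available neighbour that still permits 5 edges overall, or leave it unmatched if none does
lex-smallest matching: {4-9, 5-0, 6-3, 13-2, 14-10}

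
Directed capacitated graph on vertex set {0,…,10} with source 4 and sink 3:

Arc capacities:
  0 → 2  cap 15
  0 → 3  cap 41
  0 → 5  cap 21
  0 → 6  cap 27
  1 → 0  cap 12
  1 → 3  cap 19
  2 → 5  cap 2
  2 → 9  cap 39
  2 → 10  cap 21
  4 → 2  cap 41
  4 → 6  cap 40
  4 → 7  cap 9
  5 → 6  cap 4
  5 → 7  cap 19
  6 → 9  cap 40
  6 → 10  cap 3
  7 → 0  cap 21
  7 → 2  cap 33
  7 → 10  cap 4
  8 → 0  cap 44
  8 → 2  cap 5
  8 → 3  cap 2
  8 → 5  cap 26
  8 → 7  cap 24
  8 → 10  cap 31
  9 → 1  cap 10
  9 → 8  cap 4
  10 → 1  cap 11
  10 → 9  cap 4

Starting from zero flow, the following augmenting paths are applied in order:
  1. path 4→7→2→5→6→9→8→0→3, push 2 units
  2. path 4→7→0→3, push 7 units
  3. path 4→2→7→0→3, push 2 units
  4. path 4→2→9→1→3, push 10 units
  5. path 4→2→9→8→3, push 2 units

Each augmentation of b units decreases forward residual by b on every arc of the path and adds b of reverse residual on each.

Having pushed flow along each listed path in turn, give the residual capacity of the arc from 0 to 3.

Residual capacity of (0,3): 30

after path 1 (4→7→2→5→6→9→8→0→3, push 2): res(0,3)=39
after path 2 (4→7→0→3, push 7): res(0,3)=32
after path 3 (4→2→7→0→3, push 2): res(0,3)=30
after path 4 (4→2→9→1→3, push 10): res(0,3)=30
after path 5 (4→2→9→8→3, push 2): res(0,3)=30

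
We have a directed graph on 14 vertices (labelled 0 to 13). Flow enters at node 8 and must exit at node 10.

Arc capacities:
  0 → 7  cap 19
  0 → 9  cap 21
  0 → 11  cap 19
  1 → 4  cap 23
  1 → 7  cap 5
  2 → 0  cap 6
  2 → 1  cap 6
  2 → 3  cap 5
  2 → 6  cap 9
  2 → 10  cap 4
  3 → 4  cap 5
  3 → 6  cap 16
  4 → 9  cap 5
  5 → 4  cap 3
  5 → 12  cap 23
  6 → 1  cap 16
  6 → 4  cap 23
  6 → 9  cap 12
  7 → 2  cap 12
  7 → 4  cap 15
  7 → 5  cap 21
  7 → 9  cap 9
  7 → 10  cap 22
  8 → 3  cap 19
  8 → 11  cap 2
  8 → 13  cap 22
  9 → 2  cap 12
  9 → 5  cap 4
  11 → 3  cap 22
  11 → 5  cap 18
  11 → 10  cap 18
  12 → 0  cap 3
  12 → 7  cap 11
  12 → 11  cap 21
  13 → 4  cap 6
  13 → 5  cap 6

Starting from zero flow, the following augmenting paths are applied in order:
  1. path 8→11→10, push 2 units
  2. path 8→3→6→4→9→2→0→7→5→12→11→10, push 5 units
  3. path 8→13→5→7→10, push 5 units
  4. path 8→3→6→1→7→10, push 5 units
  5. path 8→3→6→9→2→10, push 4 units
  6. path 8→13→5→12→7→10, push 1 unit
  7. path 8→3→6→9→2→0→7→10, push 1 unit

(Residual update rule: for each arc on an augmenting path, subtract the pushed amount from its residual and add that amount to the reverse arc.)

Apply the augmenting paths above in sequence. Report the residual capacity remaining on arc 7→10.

Residual capacity of (7,10): 10

after path 1 (8→11→10, push 2): res(7,10)=22
after path 2 (8→3→6→4→9→2→0→7→5→12→11→10, push 5): res(7,10)=22
after path 3 (8→13→5→7→10, push 5): res(7,10)=17
after path 4 (8→3→6→1→7→10, push 5): res(7,10)=12
after path 5 (8→3→6→9→2→10, push 4): res(7,10)=12
after path 6 (8→13→5→12→7→10, push 1): res(7,10)=11
after path 7 (8→3→6→9→2→0→7→10, push 1): res(7,10)=10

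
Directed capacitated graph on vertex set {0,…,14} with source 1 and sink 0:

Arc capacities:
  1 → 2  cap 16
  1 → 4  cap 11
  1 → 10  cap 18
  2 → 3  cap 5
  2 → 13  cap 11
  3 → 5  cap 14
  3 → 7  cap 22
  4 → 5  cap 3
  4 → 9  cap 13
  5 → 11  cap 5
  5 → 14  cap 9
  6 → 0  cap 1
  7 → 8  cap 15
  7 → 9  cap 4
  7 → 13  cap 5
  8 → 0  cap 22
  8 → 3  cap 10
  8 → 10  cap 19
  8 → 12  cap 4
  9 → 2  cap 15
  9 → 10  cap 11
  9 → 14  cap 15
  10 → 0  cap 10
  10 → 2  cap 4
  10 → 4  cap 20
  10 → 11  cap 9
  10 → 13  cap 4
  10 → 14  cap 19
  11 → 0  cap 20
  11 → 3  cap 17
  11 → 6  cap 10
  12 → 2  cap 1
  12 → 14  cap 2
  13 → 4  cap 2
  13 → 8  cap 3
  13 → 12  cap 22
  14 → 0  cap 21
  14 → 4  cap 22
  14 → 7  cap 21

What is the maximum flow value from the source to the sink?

Maximum flow value: 41

augment #1: 1→10→0 bottleneck 10, total now 10
augment #2: 1→10→11→0 bottleneck 8, total now 18
augment #3: 1→2→13→8→0 bottleneck 3, total now 21
augment #4: 1→4→5→11→0 bottleneck 3, total now 24
augment #5: 1→4→9→14→0 bottleneck 8, total now 32
augment #6: 1→2→3→5→11→0 bottleneck 2, total now 34
augment #7: 1→2→3→5→14→0 bottleneck 3, total now 37
augment #8: 1→2→13→12→14→0 bottleneck 2, total now 39
augment #9: 1→2→13→4→9→14→0 bottleneck 2, total now 41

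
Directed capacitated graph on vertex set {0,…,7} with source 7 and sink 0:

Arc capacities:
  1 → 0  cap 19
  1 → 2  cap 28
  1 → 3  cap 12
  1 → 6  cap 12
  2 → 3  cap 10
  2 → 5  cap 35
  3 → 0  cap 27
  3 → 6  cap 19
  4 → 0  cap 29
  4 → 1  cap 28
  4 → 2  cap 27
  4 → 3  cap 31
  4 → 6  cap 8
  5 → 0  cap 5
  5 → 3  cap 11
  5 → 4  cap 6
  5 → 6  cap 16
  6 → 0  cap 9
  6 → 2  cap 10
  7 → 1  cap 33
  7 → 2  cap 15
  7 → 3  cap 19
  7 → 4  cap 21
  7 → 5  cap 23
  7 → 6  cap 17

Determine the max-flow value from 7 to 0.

Maximum flow value: 87

augment #1: 7→1→0 bottleneck 19, total now 19
augment #2: 7→3→0 bottleneck 19, total now 38
augment #3: 7→4→0 bottleneck 21, total now 59
augment #4: 7→5→0 bottleneck 5, total now 64
augment #5: 7→6→0 bottleneck 9, total now 73
augment #6: 7→1→3→0 bottleneck 8, total now 81
augment #7: 7→5→4→0 bottleneck 6, total now 87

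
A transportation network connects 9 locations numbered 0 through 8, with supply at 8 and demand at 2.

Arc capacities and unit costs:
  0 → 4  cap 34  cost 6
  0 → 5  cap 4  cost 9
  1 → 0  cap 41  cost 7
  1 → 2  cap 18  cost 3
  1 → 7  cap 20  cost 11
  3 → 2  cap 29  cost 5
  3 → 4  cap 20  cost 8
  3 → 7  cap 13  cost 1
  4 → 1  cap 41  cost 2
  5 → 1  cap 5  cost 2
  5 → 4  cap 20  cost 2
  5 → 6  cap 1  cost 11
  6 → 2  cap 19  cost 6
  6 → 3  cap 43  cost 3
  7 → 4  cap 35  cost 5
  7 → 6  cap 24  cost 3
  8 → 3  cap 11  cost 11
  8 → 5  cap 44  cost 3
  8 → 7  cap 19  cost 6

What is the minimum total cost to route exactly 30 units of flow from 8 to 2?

Minimum cost for 30 units: 350

shortest-cost path #1: 8→5→1→2 push 5 @ unit cost 8 (adds 40)
shortest-cost path #2: 8→5→4→1→2 push 13 @ unit cost 10 (adds 130)
shortest-cost path #3: 8→7→6→2 push 12 @ unit cost 15 (adds 180)
total cost = 350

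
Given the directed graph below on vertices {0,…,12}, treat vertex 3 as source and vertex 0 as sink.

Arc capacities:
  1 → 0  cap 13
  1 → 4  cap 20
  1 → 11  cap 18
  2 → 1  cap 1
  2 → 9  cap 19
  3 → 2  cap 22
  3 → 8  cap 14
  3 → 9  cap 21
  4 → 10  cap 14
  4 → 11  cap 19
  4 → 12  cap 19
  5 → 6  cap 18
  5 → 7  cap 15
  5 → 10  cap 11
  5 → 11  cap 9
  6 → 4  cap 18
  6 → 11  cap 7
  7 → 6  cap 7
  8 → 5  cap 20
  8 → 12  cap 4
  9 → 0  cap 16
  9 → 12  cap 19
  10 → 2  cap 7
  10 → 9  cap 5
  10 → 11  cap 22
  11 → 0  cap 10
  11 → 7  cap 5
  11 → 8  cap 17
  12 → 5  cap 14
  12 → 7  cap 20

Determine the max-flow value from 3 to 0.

augment #1: 3→9→0 bottleneck 16, total now 16
augment #2: 3→2→1→0 bottleneck 1, total now 17
augment #3: 3→8→5→11→0 bottleneck 9, total now 26
augment #4: 3→8→5→6→11→0 bottleneck 1, total now 27

Maximum flow value: 27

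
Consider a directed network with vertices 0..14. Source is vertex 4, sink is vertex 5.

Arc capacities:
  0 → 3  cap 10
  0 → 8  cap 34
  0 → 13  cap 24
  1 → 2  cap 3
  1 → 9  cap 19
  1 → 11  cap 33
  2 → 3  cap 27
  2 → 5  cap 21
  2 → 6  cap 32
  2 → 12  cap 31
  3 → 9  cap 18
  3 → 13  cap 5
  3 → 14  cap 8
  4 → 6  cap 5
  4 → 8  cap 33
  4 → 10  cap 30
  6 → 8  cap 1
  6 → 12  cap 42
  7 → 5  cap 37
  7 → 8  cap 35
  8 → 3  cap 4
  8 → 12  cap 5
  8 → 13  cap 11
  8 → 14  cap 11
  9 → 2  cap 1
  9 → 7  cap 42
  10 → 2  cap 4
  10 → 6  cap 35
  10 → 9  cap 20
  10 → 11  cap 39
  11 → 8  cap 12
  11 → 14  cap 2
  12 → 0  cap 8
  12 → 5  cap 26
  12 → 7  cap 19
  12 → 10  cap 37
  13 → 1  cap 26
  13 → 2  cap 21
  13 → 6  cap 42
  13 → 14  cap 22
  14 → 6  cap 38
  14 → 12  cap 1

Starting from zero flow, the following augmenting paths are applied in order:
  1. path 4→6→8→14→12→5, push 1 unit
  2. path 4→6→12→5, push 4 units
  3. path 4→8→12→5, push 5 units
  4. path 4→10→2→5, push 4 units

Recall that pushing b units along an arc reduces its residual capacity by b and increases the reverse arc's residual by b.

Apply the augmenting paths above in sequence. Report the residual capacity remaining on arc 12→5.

after path 1 (4→6→8→14→12→5, push 1): res(12,5)=25
after path 2 (4→6→12→5, push 4): res(12,5)=21
after path 3 (4→8→12→5, push 5): res(12,5)=16
after path 4 (4→10→2→5, push 4): res(12,5)=16

Residual capacity of (12,5): 16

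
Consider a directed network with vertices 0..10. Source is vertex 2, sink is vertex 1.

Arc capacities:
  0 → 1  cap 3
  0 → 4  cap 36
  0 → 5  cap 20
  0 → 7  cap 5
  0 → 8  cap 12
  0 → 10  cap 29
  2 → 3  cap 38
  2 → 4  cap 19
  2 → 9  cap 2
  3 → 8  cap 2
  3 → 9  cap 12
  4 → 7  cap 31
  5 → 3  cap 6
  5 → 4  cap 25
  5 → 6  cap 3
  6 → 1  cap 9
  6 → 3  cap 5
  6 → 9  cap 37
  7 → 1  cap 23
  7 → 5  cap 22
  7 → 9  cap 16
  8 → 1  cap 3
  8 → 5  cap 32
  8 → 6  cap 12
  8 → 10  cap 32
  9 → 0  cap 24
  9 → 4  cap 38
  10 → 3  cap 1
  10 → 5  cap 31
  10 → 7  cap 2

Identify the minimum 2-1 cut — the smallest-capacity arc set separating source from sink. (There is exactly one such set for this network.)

Min-cut arcs: {(2,4), (2,9), (3,8), (3,9)} (total capacity 35)

augment #1: 2→3→8→1 push 2
augment #2: 2→4→7→1 push 19
augment #3: 2→9→0→1 push 2
augment #4: 2→3→9→0→1 push 1
augment #5: 2→3→9→0→7→1 push 4
augment #6: 2→3→9→0→8→1 push 1
augment #7: 2→3→9→0→5→6→1 push 3
augment #8: 2→3→9→0→8→6→1 push 3
max flow = 35; residual-reachable set from 2 gives S-side
cut edges (S→T): {(2,4), (2,9), (3,8), (3,9)} total cap 35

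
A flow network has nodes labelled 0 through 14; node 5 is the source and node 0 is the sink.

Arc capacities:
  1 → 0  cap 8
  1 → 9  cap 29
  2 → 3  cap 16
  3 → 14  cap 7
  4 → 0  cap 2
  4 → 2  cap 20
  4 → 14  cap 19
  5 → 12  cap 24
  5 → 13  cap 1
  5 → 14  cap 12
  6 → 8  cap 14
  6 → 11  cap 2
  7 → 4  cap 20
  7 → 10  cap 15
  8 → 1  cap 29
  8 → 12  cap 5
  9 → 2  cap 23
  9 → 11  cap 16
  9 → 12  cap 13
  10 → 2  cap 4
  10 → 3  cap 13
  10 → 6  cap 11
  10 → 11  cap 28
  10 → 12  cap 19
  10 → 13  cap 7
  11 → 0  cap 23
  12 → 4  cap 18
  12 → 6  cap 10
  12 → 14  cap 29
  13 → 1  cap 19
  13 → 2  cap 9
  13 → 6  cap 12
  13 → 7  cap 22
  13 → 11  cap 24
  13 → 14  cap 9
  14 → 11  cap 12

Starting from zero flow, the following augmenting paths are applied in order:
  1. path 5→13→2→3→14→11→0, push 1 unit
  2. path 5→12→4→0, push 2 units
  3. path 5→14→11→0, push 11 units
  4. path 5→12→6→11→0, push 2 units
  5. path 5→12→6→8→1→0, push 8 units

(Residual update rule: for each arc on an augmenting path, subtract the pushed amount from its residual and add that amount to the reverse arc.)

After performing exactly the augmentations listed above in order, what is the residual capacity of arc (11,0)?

Residual capacity of (11,0): 9

after path 1 (5→13→2→3→14→11→0, push 1): res(11,0)=22
after path 2 (5→12→4→0, push 2): res(11,0)=22
after path 3 (5→14→11→0, push 11): res(11,0)=11
after path 4 (5→12→6→11→0, push 2): res(11,0)=9
after path 5 (5→12→6→8→1→0, push 8): res(11,0)=9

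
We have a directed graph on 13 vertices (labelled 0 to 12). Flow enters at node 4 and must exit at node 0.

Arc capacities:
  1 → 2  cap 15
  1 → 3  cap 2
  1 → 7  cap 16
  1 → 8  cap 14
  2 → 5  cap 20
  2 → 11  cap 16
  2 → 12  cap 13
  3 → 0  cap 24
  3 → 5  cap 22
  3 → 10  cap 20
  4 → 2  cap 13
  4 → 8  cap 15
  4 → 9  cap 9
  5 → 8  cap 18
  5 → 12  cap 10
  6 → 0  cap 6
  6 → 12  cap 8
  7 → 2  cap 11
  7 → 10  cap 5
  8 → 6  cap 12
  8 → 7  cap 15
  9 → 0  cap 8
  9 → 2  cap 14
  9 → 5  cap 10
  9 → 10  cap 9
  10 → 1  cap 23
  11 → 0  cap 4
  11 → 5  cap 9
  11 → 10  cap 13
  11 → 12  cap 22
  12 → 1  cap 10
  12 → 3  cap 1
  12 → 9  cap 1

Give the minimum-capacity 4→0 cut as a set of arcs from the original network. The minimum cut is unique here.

Min-cut arcs: {(1,3), (6,0), (9,0), (11,0), (12,3)} (total capacity 21)

augment #1: 4→9→0 push 8
augment #2: 4→2→11→0 push 4
augment #3: 4→8→6→0 push 6
augment #4: 4→2→12→3→0 push 1
augment #5: 4→2→12→1→3→0 push 2
max flow = 21; residual-reachable set from 4 gives S-side
cut edges (S→T): {(1,3), (6,0), (9,0), (11,0), (12,3)} total cap 21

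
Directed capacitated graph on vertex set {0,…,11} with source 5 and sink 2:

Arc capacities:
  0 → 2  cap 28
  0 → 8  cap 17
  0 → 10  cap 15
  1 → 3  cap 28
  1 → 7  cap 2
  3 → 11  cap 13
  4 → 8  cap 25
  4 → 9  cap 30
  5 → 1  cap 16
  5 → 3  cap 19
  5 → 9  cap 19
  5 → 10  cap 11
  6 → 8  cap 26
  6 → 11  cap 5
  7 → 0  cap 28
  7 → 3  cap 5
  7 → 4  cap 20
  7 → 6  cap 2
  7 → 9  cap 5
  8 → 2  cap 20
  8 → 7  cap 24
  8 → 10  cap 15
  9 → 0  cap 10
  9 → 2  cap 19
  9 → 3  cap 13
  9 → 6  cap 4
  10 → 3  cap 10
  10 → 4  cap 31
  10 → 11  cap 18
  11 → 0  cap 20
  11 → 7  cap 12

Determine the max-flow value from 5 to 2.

augment #1: 5→9→2 bottleneck 19, total now 19
augment #2: 5→1→7→0→2 bottleneck 2, total now 21
augment #3: 5→3→11→0→2 bottleneck 13, total now 34
augment #4: 5→10→4→8→2 bottleneck 11, total now 45

Maximum flow value: 45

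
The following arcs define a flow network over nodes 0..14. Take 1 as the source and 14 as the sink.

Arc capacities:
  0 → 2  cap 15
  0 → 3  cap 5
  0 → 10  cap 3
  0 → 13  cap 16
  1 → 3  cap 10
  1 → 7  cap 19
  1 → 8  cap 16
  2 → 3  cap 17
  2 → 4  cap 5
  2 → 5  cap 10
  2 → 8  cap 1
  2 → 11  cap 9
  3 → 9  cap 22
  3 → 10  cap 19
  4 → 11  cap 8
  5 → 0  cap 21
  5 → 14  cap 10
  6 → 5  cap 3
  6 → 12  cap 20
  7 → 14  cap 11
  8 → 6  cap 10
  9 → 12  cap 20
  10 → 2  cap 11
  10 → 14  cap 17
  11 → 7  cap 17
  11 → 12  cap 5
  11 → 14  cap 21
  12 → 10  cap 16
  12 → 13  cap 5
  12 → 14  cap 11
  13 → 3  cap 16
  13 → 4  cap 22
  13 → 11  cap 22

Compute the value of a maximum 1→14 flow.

augment #1: 1→7→14 bottleneck 11, total now 11
augment #2: 1→3→10→14 bottleneck 10, total now 21
augment #3: 1→8→6→5→14 bottleneck 3, total now 24
augment #4: 1→8→6→12→14 bottleneck 7, total now 31

Maximum flow value: 31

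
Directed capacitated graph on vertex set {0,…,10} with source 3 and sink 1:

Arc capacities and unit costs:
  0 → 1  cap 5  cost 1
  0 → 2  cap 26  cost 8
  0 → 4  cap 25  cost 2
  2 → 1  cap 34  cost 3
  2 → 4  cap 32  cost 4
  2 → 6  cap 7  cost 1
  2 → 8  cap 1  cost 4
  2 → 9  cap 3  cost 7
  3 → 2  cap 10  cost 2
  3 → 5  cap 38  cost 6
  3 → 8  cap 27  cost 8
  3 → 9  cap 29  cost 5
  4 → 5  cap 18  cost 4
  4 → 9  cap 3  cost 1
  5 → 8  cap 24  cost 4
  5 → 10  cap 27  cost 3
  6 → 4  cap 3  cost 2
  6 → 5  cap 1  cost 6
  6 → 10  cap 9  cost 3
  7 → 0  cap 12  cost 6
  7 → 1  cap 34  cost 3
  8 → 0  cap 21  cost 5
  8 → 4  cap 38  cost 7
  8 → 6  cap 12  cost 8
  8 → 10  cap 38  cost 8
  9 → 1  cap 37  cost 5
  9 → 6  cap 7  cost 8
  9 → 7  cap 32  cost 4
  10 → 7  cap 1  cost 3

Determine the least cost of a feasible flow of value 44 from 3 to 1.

Minimum cost for 44 units: 410

shortest-cost path #1: 3→2→1 push 10 @ unit cost 5 (adds 50)
shortest-cost path #2: 3→9→1 push 29 @ unit cost 10 (adds 290)
shortest-cost path #3: 3→8→0→1 push 5 @ unit cost 14 (adds 70)
total cost = 410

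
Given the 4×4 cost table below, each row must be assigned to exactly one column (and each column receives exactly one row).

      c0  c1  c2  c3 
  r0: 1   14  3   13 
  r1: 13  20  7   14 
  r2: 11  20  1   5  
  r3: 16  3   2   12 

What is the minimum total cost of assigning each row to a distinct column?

Minimum assignment cost: 16

optimal assignment: row0→col0 (cost 1), row1→col2 (cost 7), row2→col3 (cost 5), row3→col1 (cost 3)
total = 1 + 7 + 5 + 3 = 16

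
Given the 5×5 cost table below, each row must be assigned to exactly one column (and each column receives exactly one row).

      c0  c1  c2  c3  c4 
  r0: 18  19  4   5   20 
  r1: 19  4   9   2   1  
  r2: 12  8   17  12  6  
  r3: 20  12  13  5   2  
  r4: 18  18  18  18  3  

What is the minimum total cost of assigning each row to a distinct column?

optimal assignment: row0→col2 (cost 4), row1→col1 (cost 4), row2→col0 (cost 12), row3→col3 (cost 5), row4→col4 (cost 3)
total = 4 + 4 + 12 + 5 + 3 = 28

Minimum assignment cost: 28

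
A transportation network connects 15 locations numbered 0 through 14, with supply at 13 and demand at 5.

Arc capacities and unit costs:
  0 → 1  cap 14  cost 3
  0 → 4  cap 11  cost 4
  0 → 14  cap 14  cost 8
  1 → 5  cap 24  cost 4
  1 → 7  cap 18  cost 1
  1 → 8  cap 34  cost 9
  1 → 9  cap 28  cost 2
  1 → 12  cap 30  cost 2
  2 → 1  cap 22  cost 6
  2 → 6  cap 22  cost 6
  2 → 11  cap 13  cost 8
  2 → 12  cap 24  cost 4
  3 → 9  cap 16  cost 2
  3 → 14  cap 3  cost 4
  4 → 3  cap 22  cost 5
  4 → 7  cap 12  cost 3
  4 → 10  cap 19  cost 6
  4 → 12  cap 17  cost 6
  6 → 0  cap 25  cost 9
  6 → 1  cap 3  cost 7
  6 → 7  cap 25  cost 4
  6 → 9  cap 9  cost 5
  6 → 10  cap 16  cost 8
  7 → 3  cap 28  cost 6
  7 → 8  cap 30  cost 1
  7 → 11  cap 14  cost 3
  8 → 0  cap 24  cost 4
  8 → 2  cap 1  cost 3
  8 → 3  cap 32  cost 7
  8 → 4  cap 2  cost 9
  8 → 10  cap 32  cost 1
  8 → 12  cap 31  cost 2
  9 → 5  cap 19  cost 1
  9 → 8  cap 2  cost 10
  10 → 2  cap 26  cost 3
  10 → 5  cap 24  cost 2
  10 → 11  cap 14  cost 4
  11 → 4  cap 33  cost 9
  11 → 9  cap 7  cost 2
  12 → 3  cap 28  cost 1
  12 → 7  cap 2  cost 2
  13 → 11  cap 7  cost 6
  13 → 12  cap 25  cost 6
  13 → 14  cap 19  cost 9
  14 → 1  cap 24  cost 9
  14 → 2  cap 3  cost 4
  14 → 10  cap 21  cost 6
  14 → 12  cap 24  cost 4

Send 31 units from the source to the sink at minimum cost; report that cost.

Minimum cost for 31 units: 377

shortest-cost path #1: 13→11→9→5 push 7 @ unit cost 9 (adds 63)
shortest-cost path #2: 13→12→3→9→5 push 12 @ unit cost 10 (adds 120)
shortest-cost path #3: 13→12→7→8→10→5 push 2 @ unit cost 12 (adds 24)
shortest-cost path #4: 13→14→10→5 push 10 @ unit cost 17 (adds 170)
total cost = 377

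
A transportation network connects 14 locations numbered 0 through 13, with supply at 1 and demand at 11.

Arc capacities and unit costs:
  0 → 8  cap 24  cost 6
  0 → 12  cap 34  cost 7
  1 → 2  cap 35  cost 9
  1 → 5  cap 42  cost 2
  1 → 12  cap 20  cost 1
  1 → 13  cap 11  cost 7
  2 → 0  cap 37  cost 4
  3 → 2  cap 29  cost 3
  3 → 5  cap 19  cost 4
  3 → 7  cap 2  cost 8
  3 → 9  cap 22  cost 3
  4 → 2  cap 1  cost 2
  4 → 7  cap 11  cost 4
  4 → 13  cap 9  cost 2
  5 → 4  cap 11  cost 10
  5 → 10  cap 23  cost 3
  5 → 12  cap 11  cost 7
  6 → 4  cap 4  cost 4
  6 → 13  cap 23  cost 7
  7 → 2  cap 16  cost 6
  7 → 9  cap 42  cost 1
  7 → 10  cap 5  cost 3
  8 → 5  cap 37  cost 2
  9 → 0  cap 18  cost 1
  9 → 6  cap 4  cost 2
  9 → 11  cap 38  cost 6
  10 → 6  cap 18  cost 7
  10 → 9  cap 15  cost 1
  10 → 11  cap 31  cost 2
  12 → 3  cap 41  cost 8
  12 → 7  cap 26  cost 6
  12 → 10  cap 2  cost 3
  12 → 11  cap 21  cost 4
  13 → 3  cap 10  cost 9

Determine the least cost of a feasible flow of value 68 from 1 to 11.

Minimum cost for 68 units: 802

shortest-cost path #1: 1→12→11 push 20 @ unit cost 5 (adds 100)
shortest-cost path #2: 1→5→10→11 push 23 @ unit cost 7 (adds 161)
shortest-cost path #3: 1→5→12→11 push 1 @ unit cost 13 (adds 13)
shortest-cost path #4: 1→5→12→10→11 push 2 @ unit cost 14 (adds 28)
shortest-cost path #5: 1→5→12→7→10→11 push 5 @ unit cost 20 (adds 100)
shortest-cost path #6: 1→5→12→7→9→11 push 3 @ unit cost 22 (adds 66)
shortest-cost path #7: 1→5→4→7→9→11 push 8 @ unit cost 23 (adds 184)
shortest-cost path #8: 1→13→3→9→11 push 6 @ unit cost 25 (adds 150)
total cost = 802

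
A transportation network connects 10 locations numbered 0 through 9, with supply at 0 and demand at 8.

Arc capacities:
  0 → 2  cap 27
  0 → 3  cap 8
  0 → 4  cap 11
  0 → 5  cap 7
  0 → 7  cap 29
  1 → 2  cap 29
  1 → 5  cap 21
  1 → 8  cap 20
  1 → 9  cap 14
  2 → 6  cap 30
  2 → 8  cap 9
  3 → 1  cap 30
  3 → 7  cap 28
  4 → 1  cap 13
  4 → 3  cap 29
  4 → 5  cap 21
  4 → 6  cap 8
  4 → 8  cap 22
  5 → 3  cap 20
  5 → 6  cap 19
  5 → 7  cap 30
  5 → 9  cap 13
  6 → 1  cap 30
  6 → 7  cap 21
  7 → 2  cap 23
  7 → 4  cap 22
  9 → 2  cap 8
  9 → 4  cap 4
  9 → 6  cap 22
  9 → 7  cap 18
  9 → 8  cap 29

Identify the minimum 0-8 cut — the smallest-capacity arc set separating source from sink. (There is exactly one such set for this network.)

augment #1: 0→2→8 push 9
augment #2: 0→4→8 push 11
augment #3: 0→3→1→8 push 8
augment #4: 0→5→9→8 push 7
augment #5: 0→7→4→8 push 11
augment #6: 0→2→6→1→8 push 12
augment #7: 0→2→6→1→9→8 push 6
augment #8: 0→7→4→1→9→8 push 8
augment #9: 0→7→4→5→9→8 push 3
augment #10: 0→7→2→6→1→5→9→8 push 3
max flow = 78; residual-reachable set from 0 gives S-side
cut edges (S→T): {(1,8), (1,9), (2,8), (4,8), (5,9)} total cap 78

Min-cut arcs: {(1,8), (1,9), (2,8), (4,8), (5,9)} (total capacity 78)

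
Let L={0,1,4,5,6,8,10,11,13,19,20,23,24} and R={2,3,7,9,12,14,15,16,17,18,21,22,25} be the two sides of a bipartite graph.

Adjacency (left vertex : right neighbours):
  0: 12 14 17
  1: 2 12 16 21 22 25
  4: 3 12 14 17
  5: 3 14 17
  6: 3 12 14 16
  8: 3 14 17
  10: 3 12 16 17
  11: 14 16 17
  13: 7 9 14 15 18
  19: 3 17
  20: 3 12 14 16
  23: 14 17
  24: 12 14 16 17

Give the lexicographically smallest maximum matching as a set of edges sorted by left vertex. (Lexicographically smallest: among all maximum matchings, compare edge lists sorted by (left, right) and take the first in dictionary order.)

Lex-smallest maximum matching: {(0,12), (1,2), (4,3), (5,14), (6,16), (8,17), (13,7)}

|M| = 7 (so the lex-smallest maximum matching has 7 edges)
process left vertices in ascending order; for each, take the smallest-labelled available neighbour that still permits 7 edges overall, or leave it unmatched if none does
lex-smallest matching: {0-12, 1-2, 4-3, 5-14, 6-16, 8-17, 13-7}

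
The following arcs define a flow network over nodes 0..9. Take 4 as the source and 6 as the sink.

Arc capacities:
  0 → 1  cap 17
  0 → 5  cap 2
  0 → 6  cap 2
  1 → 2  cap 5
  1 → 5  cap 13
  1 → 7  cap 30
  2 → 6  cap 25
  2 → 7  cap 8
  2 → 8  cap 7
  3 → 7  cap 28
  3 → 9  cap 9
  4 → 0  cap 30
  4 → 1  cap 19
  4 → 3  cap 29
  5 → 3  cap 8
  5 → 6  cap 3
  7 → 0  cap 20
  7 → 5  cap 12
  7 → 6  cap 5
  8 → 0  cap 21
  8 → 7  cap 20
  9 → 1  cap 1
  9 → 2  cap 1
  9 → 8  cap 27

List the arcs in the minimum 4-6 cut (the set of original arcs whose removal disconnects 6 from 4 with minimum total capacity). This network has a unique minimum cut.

Min-cut arcs: {(0,6), (1,2), (5,6), (7,6), (9,2)} (total capacity 16)

augment #1: 4→0→6 push 2
augment #2: 4→0→5→6 push 2
augment #3: 4→1→2→6 push 5
augment #4: 4→1→5→6 push 1
augment #5: 4→1→7→6 push 5
augment #6: 4→3→9→2→6 push 1
max flow = 16; residual-reachable set from 4 gives S-side
cut edges (S→T): {(0,6), (1,2), (5,6), (7,6), (9,2)} total cap 16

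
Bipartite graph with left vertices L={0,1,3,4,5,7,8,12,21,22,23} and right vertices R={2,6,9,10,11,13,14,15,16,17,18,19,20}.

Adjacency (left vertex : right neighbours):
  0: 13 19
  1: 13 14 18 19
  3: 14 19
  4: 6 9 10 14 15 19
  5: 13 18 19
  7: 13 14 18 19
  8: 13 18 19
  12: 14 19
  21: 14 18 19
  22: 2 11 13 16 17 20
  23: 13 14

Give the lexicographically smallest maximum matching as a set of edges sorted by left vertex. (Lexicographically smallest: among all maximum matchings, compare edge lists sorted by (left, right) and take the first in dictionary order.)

|M| = 6 (so the lex-smallest maximum matching has 6 edges)
process left vertices in ascending order; for each, take the smallest-labelled available neighbour that still permits 6 edges overall, or leave it unmatched if none does
lex-smallest matching: {0-13, 1-14, 3-19, 4-6, 5-18, 22-2}

Lex-smallest maximum matching: {(0,13), (1,14), (3,19), (4,6), (5,18), (22,2)}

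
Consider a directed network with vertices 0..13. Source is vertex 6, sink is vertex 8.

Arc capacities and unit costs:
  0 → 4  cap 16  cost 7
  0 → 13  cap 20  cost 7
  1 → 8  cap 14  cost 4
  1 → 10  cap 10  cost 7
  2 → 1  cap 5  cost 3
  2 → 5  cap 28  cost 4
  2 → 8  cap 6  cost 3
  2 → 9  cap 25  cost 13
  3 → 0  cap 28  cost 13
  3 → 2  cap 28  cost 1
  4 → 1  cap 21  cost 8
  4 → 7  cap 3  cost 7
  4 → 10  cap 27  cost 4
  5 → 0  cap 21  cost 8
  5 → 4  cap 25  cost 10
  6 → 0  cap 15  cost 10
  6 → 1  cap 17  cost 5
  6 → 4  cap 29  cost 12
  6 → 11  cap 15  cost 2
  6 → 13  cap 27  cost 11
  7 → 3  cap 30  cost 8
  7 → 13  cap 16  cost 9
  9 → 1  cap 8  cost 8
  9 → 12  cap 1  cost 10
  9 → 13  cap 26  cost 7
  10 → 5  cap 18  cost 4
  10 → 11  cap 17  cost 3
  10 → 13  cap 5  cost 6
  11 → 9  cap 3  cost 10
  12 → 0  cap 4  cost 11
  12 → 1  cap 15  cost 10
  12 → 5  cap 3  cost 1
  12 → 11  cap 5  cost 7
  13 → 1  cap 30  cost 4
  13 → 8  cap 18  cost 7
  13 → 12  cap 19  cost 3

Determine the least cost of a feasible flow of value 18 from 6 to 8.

shortest-cost path #1: 6→1→8 push 14 @ unit cost 9 (adds 126)
shortest-cost path #2: 6→13→8 push 4 @ unit cost 18 (adds 72)
total cost = 198

Minimum cost for 18 units: 198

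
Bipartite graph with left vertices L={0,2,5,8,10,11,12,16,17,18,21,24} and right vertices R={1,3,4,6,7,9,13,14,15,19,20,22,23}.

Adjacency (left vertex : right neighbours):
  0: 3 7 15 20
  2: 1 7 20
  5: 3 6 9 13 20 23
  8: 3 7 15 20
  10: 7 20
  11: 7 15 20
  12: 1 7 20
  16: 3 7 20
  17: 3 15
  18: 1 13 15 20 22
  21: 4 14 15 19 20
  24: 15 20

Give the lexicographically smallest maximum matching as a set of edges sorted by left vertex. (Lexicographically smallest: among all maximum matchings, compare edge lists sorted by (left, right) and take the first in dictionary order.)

|M| = 8 (so the lex-smallest maximum matching has 8 edges)
process left vertices in ascending order; for each, take the smallest-labelled available neighbour that still permits 8 edges overall, or leave it unmatched if none does
lex-smallest matching: {0-3, 2-1, 5-6, 8-7, 10-20, 11-15, 18-13, 21-4}

Lex-smallest maximum matching: {(0,3), (2,1), (5,6), (8,7), (10,20), (11,15), (18,13), (21,4)}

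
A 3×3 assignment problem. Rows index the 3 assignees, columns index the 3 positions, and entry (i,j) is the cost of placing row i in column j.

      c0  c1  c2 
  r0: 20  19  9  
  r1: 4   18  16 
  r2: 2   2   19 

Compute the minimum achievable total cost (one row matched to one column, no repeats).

Minimum assignment cost: 15

optimal assignment: row0→col2 (cost 9), row1→col0 (cost 4), row2→col1 (cost 2)
total = 9 + 4 + 2 = 15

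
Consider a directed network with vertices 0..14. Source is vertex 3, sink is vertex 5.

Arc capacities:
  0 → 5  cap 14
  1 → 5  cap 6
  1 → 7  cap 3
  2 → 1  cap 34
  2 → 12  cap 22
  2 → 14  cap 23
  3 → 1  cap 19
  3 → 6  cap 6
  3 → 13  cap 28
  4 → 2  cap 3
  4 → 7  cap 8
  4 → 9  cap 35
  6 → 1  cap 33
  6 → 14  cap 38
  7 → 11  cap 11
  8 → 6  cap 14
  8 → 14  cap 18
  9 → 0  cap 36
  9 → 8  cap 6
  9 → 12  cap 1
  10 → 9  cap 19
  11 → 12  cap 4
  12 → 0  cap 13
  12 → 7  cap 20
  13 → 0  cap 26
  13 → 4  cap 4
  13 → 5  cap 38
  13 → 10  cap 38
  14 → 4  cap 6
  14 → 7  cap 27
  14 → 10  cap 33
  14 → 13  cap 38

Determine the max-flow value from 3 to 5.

augment #1: 3→1→5 bottleneck 6, total now 6
augment #2: 3→13→5 bottleneck 28, total now 34
augment #3: 3→6→14→13→5 bottleneck 6, total now 40
augment #4: 3→1→7→11→12→0→5 bottleneck 3, total now 43

Maximum flow value: 43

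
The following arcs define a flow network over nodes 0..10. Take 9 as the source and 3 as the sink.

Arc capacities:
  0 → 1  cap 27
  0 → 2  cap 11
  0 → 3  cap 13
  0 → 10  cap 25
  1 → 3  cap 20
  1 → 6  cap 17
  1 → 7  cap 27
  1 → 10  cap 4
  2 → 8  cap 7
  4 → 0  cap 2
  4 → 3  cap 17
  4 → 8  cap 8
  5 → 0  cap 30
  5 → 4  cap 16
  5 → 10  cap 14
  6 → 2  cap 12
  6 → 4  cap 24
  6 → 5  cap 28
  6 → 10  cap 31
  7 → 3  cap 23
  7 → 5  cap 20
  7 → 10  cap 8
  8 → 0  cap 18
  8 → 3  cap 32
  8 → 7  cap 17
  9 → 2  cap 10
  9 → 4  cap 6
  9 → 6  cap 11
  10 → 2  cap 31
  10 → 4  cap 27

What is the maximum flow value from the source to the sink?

Maximum flow value: 24

augment #1: 9→4→3 bottleneck 6, total now 6
augment #2: 9→2→8→3 bottleneck 7, total now 13
augment #3: 9→6→4→3 bottleneck 11, total now 24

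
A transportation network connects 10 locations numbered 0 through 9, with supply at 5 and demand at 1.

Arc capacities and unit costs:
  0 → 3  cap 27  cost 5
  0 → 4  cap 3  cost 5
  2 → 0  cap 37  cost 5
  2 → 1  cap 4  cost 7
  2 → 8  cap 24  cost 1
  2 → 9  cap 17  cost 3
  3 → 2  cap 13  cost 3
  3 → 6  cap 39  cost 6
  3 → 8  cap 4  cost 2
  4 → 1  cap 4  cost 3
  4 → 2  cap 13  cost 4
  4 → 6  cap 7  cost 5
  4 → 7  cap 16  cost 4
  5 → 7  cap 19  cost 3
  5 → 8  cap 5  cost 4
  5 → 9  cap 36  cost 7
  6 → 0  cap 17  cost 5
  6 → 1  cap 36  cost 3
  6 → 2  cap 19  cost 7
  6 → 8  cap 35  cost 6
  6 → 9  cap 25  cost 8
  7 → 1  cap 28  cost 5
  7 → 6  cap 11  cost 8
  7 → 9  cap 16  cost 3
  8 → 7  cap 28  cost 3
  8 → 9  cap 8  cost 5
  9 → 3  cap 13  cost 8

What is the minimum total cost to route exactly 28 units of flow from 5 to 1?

Minimum cost for 28 units: 308

shortest-cost path #1: 5→7→1 push 19 @ unit cost 8 (adds 152)
shortest-cost path #2: 5→8→7→1 push 5 @ unit cost 12 (adds 60)
shortest-cost path #3: 5→9→3→6→1 push 4 @ unit cost 24 (adds 96)
total cost = 308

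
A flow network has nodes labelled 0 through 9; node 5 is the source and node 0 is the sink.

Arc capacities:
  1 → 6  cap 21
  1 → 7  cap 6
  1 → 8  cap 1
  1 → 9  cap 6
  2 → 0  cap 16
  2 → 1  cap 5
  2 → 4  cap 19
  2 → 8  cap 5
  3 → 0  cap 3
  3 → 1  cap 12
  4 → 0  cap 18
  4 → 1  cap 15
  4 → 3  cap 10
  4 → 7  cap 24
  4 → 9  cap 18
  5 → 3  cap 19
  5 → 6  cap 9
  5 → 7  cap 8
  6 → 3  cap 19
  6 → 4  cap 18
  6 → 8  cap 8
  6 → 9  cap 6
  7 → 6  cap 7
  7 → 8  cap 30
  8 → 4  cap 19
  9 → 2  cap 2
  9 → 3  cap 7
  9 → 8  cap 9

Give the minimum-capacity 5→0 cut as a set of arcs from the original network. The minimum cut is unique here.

augment #1: 5→3→0 push 3
augment #2: 5→6→4→0 push 9
augment #3: 5→7→6→4→0 push 7
augment #4: 5→7→8→4→0 push 1
augment #5: 5→3→1→6→4→0 push 1
augment #6: 5→3→1→9→2→0 push 2
max flow = 23; residual-reachable set from 5 gives S-side
cut edges (S→T): {(3,0), (4,0), (9,2)} total cap 23

Min-cut arcs: {(3,0), (4,0), (9,2)} (total capacity 23)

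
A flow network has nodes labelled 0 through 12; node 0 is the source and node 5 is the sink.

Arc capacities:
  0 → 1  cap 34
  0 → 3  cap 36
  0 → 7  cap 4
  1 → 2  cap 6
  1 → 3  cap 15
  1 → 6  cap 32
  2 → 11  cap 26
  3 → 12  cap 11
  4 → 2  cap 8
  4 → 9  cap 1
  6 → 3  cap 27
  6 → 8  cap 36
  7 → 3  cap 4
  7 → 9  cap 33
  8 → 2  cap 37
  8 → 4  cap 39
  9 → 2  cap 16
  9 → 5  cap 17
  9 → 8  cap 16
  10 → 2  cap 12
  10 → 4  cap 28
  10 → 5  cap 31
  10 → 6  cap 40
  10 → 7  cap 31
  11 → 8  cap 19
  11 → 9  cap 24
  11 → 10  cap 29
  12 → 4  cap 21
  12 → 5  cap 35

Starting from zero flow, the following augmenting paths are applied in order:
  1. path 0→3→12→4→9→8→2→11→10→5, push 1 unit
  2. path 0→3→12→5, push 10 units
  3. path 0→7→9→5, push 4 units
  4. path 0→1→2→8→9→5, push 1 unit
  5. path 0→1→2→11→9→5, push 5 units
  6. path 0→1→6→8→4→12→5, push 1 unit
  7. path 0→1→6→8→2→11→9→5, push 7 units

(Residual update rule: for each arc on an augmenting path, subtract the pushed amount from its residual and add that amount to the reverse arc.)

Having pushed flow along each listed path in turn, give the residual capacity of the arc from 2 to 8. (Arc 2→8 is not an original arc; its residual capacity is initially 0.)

Residual capacity of (2,8): 7

after path 1 (0→3→12→4→9→8→2→11→10→5, push 1): res(2,8)=1
after path 2 (0→3→12→5, push 10): res(2,8)=1
after path 3 (0→7→9→5, push 4): res(2,8)=1
after path 4 (0→1→2→8→9→5, push 1): res(2,8)=0
after path 5 (0→1→2→11→9→5, push 5): res(2,8)=0
after path 6 (0→1→6→8→4→12→5, push 1): res(2,8)=0
after path 7 (0→1→6→8→2→11→9→5, push 7): res(2,8)=7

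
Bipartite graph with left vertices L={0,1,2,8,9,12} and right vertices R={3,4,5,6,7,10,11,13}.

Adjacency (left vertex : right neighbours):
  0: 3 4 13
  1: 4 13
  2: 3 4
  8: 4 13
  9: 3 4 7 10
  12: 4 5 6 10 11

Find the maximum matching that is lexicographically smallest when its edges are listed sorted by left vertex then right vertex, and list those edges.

|M| = 5 (so the lex-smallest maximum matching has 5 edges)
process left vertices in ascending order; for each, take the smallest-labelled available neighbour that still permits 5 edges overall, or leave it unmatched if none does
lex-smallest matching: {0-3, 1-4, 8-13, 9-7, 12-5}

Lex-smallest maximum matching: {(0,3), (1,4), (8,13), (9,7), (12,5)}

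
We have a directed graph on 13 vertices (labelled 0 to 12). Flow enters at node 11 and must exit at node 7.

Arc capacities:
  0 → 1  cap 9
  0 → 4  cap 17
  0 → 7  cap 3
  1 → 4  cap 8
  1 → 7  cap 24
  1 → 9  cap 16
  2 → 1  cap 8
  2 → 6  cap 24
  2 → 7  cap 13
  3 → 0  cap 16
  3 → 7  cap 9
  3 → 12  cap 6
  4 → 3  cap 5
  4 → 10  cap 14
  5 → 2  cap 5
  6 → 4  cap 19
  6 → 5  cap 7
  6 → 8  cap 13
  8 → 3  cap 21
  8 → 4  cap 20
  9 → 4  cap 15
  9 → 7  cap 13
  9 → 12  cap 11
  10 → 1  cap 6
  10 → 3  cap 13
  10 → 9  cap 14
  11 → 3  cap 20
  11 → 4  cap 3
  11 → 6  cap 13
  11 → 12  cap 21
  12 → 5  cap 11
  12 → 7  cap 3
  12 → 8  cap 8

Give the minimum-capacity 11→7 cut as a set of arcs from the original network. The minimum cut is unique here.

augment #1: 11→3→7 push 9
augment #2: 11→12→7 push 3
augment #3: 11→3→0→7 push 3
augment #4: 11→3→0→1→7 push 8
augment #5: 11→4→10→1→7 push 3
augment #6: 11→6→5→2→7 push 5
augment #7: 11→6→4→10→1→7 push 3
augment #8: 11→6→4→10→9→7 push 5
augment #9: 11→12→8→3→0→1→7 push 1
augment #10: 11→12→8→4→10→9→7 push 3
max flow = 43; residual-reachable set from 11 gives S-side
cut edges (S→T): {(0,1), (0,7), (3,7), (4,10), (5,2), (12,7)} total cap 43

Min-cut arcs: {(0,1), (0,7), (3,7), (4,10), (5,2), (12,7)} (total capacity 43)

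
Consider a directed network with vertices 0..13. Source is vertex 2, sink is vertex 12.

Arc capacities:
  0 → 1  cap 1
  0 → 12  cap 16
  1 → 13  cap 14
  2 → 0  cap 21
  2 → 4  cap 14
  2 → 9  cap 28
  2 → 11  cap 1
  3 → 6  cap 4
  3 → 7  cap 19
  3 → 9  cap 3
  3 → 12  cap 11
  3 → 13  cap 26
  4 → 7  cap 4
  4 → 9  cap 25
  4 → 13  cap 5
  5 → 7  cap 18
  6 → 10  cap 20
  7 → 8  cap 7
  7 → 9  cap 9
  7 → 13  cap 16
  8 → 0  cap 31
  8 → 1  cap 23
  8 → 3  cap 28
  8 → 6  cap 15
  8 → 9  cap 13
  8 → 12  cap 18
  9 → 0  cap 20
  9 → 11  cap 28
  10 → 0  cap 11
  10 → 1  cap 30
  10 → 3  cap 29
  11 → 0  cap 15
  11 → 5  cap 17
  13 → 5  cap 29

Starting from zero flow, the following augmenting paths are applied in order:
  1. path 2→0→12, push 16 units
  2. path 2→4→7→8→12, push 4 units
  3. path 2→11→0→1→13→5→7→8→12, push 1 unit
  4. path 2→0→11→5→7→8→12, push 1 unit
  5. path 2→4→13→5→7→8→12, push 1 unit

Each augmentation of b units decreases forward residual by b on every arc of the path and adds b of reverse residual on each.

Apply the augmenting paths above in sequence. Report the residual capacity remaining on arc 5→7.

Residual capacity of (5,7): 15

after path 1 (2→0→12, push 16): res(5,7)=18
after path 2 (2→4→7→8→12, push 4): res(5,7)=18
after path 3 (2→11→0→1→13→5→7→8→12, push 1): res(5,7)=17
after path 4 (2→0→11→5→7→8→12, push 1): res(5,7)=16
after path 5 (2→4→13→5→7→8→12, push 1): res(5,7)=15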